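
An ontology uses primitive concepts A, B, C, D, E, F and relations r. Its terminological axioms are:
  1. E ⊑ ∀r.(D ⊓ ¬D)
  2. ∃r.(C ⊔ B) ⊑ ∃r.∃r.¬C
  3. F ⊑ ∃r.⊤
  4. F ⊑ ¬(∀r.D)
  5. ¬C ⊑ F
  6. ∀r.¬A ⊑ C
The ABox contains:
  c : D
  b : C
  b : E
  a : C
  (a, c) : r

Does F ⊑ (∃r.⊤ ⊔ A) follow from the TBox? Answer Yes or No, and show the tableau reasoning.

1. F ⊑ (∃r.⊤ ⊔ A)  ⇔  (F ⊓ (∀r.⊥ ⊓ ¬A)) unsat w.r.t. T
   all branches close; clash ⊥ at an ∃-successor
2. Hence F ⊑ (∃r.⊤ ⊔ A): entailed.

Yes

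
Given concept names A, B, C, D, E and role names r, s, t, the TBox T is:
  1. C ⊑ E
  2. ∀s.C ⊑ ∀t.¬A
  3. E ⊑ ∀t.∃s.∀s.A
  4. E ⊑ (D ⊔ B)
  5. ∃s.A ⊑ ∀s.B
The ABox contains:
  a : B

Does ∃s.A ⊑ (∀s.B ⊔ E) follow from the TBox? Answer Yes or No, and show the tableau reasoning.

1. ∃s.A ⊑ (∀s.B ⊔ E)  ⇔  (∃s.A ⊓ (∃s.¬B ⊓ ¬E)) unsat w.r.t. T
   all branches close; clash {E, ¬E} at x₀
2. Hence ∃s.A ⊑ (∀s.B ⊔ E): entailed.

Yes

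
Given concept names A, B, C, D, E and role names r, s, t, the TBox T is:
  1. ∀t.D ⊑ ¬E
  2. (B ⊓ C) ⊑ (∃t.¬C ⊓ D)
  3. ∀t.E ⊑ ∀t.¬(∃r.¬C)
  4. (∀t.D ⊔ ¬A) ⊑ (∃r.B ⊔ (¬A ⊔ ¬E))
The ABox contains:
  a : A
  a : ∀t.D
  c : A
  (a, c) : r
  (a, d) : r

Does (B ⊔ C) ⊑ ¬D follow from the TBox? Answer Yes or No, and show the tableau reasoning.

1. (B ⊔ C) ⊑ ¬D  ⇔  ((B ⊔ C) ⊓ D) unsat w.r.t. T
   open: L(x₀) ⊇ {A, B, D, ¬C, ∃t.¬D, …} (+ ∃-successors)
2. Hence (B ⊔ C) ⊑ ¬D: not entailed.

No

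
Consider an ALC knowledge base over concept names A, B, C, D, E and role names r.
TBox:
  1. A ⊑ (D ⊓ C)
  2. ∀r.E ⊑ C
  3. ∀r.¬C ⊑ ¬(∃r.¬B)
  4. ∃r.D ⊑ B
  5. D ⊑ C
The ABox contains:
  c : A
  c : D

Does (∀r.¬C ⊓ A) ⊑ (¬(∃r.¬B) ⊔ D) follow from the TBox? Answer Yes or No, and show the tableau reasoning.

Yes

1. (∀r.¬C ⊓ A) ⊑ (¬(∃r.¬B) ⊔ D)  ⇔  ((∀r.¬C ⊓ A) ⊓ (∃r.¬B ⊓ ¬D)) unsat w.r.t. T
   all branches close; clash {D, ¬D} at x₀
2. Hence (∀r.¬C ⊓ A) ⊑ (¬(∃r.¬B) ⊔ D): entailed.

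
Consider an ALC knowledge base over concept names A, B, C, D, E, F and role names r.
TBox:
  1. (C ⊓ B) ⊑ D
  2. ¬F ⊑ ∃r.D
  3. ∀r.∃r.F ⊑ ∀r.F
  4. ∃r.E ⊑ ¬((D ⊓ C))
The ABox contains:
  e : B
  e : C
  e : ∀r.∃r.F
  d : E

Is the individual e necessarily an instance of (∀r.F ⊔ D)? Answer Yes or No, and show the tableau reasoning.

1. e : (∀r.F ⊔ D)?  L(e) = {B, C, ∀r.∃r.F} ∪ {(∃r.¬F ⊓ ¬D)}
   clash {D, ¬D} at e — e ∈ (∀r.F ⊔ D)
2. Hence e : (∀r.F ⊔ D): entailed.

Yes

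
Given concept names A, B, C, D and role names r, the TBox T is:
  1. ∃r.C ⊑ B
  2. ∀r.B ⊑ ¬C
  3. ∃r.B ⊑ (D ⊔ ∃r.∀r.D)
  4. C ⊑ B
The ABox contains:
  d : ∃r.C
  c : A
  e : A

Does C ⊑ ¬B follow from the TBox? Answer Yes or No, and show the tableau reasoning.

No

1. C ⊑ ¬B  ⇔  (C ⊓ B) unsat w.r.t. T
   open: L(x₀) ⊇ {B, C, ∀r.¬B, ∃r.¬B} (+ ∃-successors)
2. Hence C ⊑ ¬B: not entailed.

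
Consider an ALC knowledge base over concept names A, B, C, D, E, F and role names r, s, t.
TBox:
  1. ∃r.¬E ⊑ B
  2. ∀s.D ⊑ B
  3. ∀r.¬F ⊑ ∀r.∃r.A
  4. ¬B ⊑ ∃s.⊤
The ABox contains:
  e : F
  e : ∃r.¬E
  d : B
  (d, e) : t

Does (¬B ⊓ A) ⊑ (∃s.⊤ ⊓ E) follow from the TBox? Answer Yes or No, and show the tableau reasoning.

No

1. (¬B ⊓ A) ⊑ (∃s.⊤ ⊓ E)  ⇔  ((¬B ⊓ A) ⊓ (∀s.⊥ ⊔ ¬E)) unsat w.r.t. T
   apply at x₀: ¬B⊑∃s.⊤
   open: L(x₀) ⊇ {A, ¬B, ¬E, ∀r.E, ∃r.F, …} (+ ∃-successors)
2. Hence (¬B ⊓ A) ⊑ (∃s.⊤ ⊓ E): not entailed.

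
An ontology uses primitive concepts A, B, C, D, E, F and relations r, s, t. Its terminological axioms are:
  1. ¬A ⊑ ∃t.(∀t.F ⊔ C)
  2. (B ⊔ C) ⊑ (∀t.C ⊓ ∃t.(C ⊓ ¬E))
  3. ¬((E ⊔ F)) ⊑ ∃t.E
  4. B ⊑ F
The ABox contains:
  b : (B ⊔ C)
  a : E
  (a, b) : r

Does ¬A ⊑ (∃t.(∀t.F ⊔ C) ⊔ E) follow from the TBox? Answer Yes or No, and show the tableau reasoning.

1. ¬A ⊑ (∃t.(∀t.F ⊔ C) ⊔ E)  ⇔  (¬A ⊓ (∀t.(∃t.¬F ⊓ ¬C) ⊓ ¬E)) unsat w.r.t. T
   all branches close; clash {C, ¬C} at an ∃-successor
2. Hence ¬A ⊑ (∃t.(∀t.F ⊔ C) ⊔ E): entailed.

Yes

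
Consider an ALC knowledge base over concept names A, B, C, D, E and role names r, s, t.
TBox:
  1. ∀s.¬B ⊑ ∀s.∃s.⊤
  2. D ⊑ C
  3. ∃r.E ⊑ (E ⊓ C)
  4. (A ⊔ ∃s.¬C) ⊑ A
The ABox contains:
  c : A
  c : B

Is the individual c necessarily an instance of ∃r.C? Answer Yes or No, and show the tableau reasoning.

No

1. c : ∃r.C?  L(c) = {A, B} ∪ {∀r.¬C}
   open: L(c) ⊇ {A, B, ¬D, ∀r.¬C, ∀r.¬E, …} (+ ∃-successors) — c ∉ ∃r.C possible
2. Hence c : ∃r.C: not entailed.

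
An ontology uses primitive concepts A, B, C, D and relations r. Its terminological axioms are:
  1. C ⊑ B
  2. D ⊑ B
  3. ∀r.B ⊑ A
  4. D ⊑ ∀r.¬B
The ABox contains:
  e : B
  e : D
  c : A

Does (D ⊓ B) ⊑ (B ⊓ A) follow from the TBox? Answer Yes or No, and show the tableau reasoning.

No

1. (D ⊓ B) ⊑ (B ⊓ A)  ⇔  ((D ⊓ B) ⊓ (¬B ⊔ ¬A)) unsat w.r.t. T
   apply at x₀: D⊑∀r.¬B
   open: L(x₀) ⊇ {B, D, ¬A, ∀r.¬B, ∃r.¬B} (+ ∃-successors)
2. Hence (D ⊓ B) ⊑ (B ⊓ A): not entailed.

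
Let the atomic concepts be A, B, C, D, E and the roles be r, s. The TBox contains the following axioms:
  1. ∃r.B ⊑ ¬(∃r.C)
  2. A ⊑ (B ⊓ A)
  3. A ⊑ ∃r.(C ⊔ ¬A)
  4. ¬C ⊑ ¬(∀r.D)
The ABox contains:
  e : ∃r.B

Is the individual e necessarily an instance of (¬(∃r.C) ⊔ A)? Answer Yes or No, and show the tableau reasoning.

Yes

1. e : (¬(∃r.C) ⊔ A)?  L(e) = {∃r.B} ∪ {(∃r.C ⊓ ¬A)}
   clash {C, ¬C} at an ∃-successor — e ∈ (¬(∃r.C) ⊔ A)
2. Hence e : (¬(∃r.C) ⊔ A): entailed.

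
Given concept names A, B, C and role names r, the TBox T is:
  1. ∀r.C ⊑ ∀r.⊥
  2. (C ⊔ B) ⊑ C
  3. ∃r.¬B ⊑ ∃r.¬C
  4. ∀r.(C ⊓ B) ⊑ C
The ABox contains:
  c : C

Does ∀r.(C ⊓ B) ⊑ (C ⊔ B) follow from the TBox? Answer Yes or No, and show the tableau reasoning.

Yes

1. ∀r.(C ⊓ B) ⊑ (C ⊔ B)  ⇔  (∀r.(C ⊓ B) ⊓ (¬C ⊓ ¬B)) unsat w.r.t. T
   all branches close; clash {C, ¬C} at x₀
2. Hence ∀r.(C ⊓ B) ⊑ (C ⊔ B): entailed.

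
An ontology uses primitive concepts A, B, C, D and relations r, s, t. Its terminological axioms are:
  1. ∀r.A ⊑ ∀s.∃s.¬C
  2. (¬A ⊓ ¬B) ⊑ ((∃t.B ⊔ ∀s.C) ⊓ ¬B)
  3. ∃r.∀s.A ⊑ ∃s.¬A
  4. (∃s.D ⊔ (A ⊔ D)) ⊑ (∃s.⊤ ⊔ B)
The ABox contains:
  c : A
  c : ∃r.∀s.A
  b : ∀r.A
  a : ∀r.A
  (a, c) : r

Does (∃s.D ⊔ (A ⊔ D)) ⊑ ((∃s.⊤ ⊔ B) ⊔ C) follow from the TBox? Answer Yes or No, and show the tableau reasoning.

Yes

1. (∃s.D ⊔ (A ⊔ D)) ⊑ ((∃s.⊤ ⊔ B) ⊔ C)  ⇔  ((∃s.D ⊔ (A ⊔ D)) ⊓ ((∀s.⊥ ⊓ ¬B) ⊓ ¬C)) unsat w.r.t. T
   all branches close; clash {B, ¬B} at x₀
2. Hence (∃s.D ⊔ (A ⊔ D)) ⊑ ((∃s.⊤ ⊔ B) ⊔ C): entailed.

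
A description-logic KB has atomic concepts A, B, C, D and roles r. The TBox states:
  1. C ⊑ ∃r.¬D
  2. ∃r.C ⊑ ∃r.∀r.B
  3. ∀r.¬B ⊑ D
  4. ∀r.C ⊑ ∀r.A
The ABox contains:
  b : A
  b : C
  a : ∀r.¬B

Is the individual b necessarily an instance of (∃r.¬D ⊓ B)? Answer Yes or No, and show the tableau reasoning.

1. b : (∃r.¬D ⊓ B)?  L(b) = {A, C} ∪ {(∀r.D ⊔ ¬B)}
   apply at b: C⊑∃r.¬D
   open: L(b) ⊇ {A, C, ¬B, ∀r.¬C, ∃r.B, …} (+ ∃-successors) — b ∉ (∃r.¬D ⊓ B) possible
2. Hence b : (∃r.¬D ⊓ B): not entailed.

No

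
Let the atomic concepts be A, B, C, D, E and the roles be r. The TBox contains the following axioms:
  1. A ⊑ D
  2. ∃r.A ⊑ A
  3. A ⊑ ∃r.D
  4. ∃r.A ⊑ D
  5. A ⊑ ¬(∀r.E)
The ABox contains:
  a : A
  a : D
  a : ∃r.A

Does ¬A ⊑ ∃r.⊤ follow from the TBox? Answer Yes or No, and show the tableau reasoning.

No

1. ¬A ⊑ ∃r.⊤  ⇔  (¬A ⊓ ∀r.⊥) unsat w.r.t. T
   open: L(x₀) ⊇ {¬A, ∀r.¬A, ∀r.⊥}
2. Hence ¬A ⊑ ∃r.⊤: not entailed.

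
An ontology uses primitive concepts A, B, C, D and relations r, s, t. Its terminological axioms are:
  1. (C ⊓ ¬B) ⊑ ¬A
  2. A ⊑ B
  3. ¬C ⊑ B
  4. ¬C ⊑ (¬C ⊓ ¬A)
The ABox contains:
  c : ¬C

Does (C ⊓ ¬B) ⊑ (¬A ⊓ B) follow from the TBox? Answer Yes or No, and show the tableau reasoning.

1. (C ⊓ ¬B) ⊑ (¬A ⊓ B)  ⇔  ((C ⊓ ¬B) ⊓ (A ⊔ ¬B)) unsat w.r.t. T
   apply at x₀: (C ⊓ ¬B)⊑¬A
   open: L(x₀) ⊇ {C, ¬A, ¬B}
2. Hence (C ⊓ ¬B) ⊑ (¬A ⊓ B): not entailed.

No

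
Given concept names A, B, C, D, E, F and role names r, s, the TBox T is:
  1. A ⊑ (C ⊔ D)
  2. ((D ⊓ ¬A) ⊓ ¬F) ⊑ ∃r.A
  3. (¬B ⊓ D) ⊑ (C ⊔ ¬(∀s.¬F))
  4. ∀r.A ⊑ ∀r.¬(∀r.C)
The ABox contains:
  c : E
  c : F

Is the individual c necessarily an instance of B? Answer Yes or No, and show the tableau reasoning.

No

1. c : B?  L(c) = {E, F} ∪ {¬B}
   open: L(c) ⊇ {E, F, ¬A, ¬B, ¬D, …} (+ ∃-successors) — c ∉ B possible
2. Hence c : B: not entailed.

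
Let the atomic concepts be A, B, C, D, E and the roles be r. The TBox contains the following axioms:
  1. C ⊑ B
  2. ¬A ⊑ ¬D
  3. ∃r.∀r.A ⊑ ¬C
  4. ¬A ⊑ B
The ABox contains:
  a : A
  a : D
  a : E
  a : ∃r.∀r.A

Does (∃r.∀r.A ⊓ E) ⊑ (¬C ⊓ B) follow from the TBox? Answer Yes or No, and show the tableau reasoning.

1. (∃r.∀r.A ⊓ E) ⊑ (¬C ⊓ B)  ⇔  ((∃r.∀r.A ⊓ E) ⊓ (C ⊔ ¬B)) unsat w.r.t. T
   apply at x₀: ∃r.∀r.A⊑¬C
   open: L(x₀) ⊇ {A, E, ¬B, ¬C, ∃r.∀r.A} (+ ∃-successors)
2. Hence (∃r.∀r.A ⊓ E) ⊑ (¬C ⊓ B): not entailed.

No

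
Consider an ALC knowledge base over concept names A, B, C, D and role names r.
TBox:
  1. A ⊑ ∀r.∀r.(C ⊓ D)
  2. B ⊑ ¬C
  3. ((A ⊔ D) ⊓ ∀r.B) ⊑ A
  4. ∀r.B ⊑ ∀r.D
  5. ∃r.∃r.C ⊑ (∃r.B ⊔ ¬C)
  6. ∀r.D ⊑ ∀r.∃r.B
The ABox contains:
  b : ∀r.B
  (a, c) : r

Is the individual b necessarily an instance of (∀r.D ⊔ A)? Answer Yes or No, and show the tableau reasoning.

1. b : (∀r.D ⊔ A)?  L(b) = {∀r.B} ∪ {(∃r.¬D ⊓ ¬A)}
   clash {A, ¬A} at b — b ∈ (∀r.D ⊔ A)
2. Hence b : (∀r.D ⊔ A): entailed.

Yes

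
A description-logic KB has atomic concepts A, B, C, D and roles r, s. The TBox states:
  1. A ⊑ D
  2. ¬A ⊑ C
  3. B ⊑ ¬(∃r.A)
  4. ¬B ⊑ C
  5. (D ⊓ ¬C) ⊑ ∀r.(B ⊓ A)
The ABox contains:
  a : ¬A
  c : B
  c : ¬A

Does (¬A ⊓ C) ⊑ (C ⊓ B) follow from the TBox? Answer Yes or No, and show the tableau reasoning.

1. (¬A ⊓ C) ⊑ (C ⊓ B)  ⇔  ((¬A ⊓ C) ⊓ (¬C ⊔ ¬B)) unsat w.r.t. T
   open: L(x₀) ⊇ {C, ¬A, ¬B}
2. Hence (¬A ⊓ C) ⊑ (C ⊓ B): not entailed.

No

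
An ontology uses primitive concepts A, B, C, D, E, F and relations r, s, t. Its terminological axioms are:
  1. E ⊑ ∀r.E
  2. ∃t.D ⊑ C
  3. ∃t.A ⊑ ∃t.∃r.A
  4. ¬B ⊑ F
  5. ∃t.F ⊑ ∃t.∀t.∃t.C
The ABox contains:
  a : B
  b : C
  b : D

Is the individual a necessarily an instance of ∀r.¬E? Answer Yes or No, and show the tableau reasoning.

No

1. a : ∀r.¬E?  L(a) = {B} ∪ {∃r.E}
   open: L(a) ⊇ {B, ¬E, ∀t.¬A, ∀t.¬D, ∀t.¬F, …} (+ ∃-successors) — a ∉ ∀r.¬E possible
2. Hence a : ∀r.¬E: not entailed.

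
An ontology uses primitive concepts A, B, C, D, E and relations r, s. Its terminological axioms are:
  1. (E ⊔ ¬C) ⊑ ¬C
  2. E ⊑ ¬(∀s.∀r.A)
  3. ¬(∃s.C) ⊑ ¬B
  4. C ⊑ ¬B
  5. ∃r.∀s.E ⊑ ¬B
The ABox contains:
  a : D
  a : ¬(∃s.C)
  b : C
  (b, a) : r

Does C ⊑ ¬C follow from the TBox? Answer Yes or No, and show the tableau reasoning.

1. C ⊑ ¬C  ⇔  (C ⊓ C) unsat w.r.t. T
   apply at x₀: C⊑¬B
   open: L(x₀) ⊇ {C, ¬B, ¬E}
2. Hence C ⊑ ¬C: not entailed.

No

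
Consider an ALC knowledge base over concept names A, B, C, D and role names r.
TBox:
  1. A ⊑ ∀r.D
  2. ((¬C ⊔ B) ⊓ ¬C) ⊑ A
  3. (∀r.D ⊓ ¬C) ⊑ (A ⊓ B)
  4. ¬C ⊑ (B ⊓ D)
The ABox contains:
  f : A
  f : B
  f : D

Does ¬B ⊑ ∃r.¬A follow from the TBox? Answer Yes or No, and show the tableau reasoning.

No

1. ¬B ⊑ ∃r.¬A  ⇔  (¬B ⊓ ∀r.A) unsat w.r.t. T
   open: L(x₀) ⊇ {C, ¬A, ¬B, ∀r.A}
2. Hence ¬B ⊑ ∃r.¬A: not entailed.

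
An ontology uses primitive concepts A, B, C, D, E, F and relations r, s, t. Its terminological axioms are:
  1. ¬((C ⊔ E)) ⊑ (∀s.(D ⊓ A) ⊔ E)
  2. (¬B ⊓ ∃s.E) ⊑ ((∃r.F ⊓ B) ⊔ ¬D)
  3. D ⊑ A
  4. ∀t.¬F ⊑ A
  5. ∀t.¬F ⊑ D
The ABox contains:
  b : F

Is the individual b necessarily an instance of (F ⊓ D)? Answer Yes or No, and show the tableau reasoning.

1. b : (F ⊓ D)?  L(b) = {F} ∪ {(¬F ⊔ ¬D)}
   open: L(b) ⊇ {B, C, F, ¬D, ∃t.F} (+ ∃-successors) — b ∉ (F ⊓ D) possible
2. Hence b : (F ⊓ D): not entailed.

No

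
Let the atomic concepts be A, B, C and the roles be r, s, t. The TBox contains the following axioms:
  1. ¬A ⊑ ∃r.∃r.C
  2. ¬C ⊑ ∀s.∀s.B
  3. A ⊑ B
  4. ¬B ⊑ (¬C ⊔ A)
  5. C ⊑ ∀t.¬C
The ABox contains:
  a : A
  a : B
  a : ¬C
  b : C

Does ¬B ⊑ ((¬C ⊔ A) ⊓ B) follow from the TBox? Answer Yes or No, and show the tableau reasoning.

No

1. ¬B ⊑ ((¬C ⊔ A) ⊓ B)  ⇔  (¬B ⊓ ((C ⊓ ¬A) ⊔ ¬B)) unsat w.r.t. T
   apply at x₀: ¬B⊑(¬C ⊔ A)
   open: L(x₀) ⊇ {¬A, ¬B, ¬C, ∀s.∀s.B, ∃r.∃r.C} (+ ∃-successors)
2. Hence ¬B ⊑ ((¬C ⊔ A) ⊓ B): not entailed.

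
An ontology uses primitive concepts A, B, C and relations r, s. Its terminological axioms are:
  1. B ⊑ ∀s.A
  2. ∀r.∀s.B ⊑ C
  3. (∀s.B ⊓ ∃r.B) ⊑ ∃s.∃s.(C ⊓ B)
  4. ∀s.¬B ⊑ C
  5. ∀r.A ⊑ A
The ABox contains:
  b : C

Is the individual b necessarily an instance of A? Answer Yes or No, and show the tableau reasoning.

1. b : A?  L(b) = {C} ∪ {¬A}
   open: L(b) ⊇ {C, ¬A, ¬B, ∃r.¬A, ∃s.¬B} (+ ∃-successors) — b ∉ A possible
2. Hence b : A: not entailed.

No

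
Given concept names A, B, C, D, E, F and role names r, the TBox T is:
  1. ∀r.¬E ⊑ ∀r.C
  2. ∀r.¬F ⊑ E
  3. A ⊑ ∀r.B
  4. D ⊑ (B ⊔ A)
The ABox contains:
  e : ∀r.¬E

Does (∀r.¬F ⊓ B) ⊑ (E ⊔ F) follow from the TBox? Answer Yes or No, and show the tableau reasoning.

1. (∀r.¬F ⊓ B) ⊑ (E ⊔ F)  ⇔  ((∀r.¬F ⊓ B) ⊓ (¬E ⊓ ¬F)) unsat w.r.t. T
   all branches close; clash {E, ¬E} at x₀
2. Hence (∀r.¬F ⊓ B) ⊑ (E ⊔ F): entailed.

Yes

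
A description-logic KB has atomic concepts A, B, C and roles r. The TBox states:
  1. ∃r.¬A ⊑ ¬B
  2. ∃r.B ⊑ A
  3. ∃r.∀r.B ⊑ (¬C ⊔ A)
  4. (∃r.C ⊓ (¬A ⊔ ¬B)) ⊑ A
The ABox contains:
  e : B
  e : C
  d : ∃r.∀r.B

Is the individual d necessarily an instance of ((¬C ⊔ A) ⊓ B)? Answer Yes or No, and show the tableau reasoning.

1. d : ((¬C ⊔ A) ⊓ B)?  L(d) = {∃r.∀r.B} ∪ {((C ⊓ ¬A) ⊔ ¬B)}
   apply at d: ∃r.∀r.B⊑(¬C ⊔ A)
   open: L(d) ⊇ {¬B, ¬C, ∀r.A, ∀r.¬B, ∀r.¬C, …} (+ ∃-successors) — d ∉ ((¬C ⊔ A) ⊓ B) possible
2. Hence d : ((¬C ⊔ A) ⊓ B): not entailed.

No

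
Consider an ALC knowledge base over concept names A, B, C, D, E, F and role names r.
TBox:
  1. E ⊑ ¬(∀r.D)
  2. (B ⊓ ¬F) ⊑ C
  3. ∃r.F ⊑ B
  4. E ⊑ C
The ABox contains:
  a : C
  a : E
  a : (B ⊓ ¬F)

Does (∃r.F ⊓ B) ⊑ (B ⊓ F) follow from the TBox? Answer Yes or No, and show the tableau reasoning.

1. (∃r.F ⊓ B) ⊑ (B ⊓ F)  ⇔  ((∃r.F ⊓ B) ⊓ (¬B ⊔ ¬F)) unsat w.r.t. T
   open: L(x₀) ⊇ {B, C, ¬E, ¬F, ∃r.F} (+ ∃-successors)
2. Hence (∃r.F ⊓ B) ⊑ (B ⊓ F): not entailed.

No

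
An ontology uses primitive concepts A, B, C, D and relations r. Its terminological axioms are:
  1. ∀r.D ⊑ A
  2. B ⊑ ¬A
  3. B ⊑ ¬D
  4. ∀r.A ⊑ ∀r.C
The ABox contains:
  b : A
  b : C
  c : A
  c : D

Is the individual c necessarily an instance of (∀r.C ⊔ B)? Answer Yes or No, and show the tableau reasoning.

1. c : (∀r.C ⊔ B)?  L(c) = {A, D} ∪ {(∃r.¬C ⊓ ¬B)}
   open: L(c) ⊇ {A, D, ¬B, ∃r.¬A, ∃r.¬C} (+ ∃-successors) — c ∉ (∀r.C ⊔ B) possible
2. Hence c : (∀r.C ⊔ B): not entailed.

No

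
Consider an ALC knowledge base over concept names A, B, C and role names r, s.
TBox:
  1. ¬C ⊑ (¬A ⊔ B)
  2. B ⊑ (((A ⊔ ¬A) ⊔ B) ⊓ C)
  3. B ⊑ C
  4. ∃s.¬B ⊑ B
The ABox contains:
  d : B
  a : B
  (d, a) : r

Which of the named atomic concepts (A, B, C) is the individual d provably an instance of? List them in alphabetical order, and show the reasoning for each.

{B, C}

1. d : A?  L(d) = {B} ∪ {¬A}
   apply at d: B⊑(((A ⊔ ¬A) ⊔ B) ⊓ C); B⊑C
   open: L(d) ⊇ {B, C, ¬A} — d ∉ A possible
2. d : B?  L(d) = {B} ∪ {¬B}
   clash {B, ¬B} at d — d ∈ B
3. d : C?  L(d) = {B} ∪ {¬C}
   clash {C, ¬C} at d — d ∈ C
4. Entailed for d: {B, C}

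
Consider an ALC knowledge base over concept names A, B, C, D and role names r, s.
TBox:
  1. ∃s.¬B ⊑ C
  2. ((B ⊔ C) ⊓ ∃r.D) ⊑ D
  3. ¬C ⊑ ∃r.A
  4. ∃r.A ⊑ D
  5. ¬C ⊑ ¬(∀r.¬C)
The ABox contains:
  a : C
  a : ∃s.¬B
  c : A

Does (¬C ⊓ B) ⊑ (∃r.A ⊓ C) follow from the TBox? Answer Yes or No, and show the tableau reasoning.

1. (¬C ⊓ B) ⊑ (∃r.A ⊓ C)  ⇔  ((¬C ⊓ B) ⊓ (∀r.¬A ⊔ ¬C)) unsat w.r.t. T
   apply at x₀: ¬C⊑∃r.A; ¬C⊑¬(∀r.¬C)
   open: L(x₀) ⊇ {B, D, ¬C, ∀s.B, ∃r.A, …} (+ ∃-successors)
2. Hence (¬C ⊓ B) ⊑ (∃r.A ⊓ C): not entailed.

No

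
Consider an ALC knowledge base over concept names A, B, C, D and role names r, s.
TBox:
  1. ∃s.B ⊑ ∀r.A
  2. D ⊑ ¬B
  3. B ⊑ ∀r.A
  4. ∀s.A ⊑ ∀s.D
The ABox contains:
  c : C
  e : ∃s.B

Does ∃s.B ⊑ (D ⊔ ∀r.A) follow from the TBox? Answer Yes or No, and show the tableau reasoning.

Yes

1. ∃s.B ⊑ (D ⊔ ∀r.A)  ⇔  (∃s.B ⊓ (¬D ⊓ ∃r.¬A)) unsat w.r.t. T
   all branches close; clash {B, ¬B} at an ∃-successor
2. Hence ∃s.B ⊑ (D ⊔ ∀r.A): entailed.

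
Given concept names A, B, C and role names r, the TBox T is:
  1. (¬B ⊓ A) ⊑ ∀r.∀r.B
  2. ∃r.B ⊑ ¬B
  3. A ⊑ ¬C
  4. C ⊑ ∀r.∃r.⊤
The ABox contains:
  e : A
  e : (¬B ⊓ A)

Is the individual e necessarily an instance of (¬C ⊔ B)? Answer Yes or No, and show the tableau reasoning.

Yes

1. e : (¬C ⊔ B)?  L(e) = {A, (¬B ⊓ A)} ∪ {(C ⊓ ¬B)}
   clash {C, ¬C} at e — e ∈ (¬C ⊔ B)
2. Hence e : (¬C ⊔ B): entailed.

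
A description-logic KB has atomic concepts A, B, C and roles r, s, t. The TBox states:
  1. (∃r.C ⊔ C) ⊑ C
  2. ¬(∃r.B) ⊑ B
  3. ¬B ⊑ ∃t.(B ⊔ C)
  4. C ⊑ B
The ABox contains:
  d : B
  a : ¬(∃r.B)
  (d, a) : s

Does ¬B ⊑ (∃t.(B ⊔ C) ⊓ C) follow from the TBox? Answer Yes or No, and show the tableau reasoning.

No

1. ¬B ⊑ (∃t.(B ⊔ C) ⊓ C)  ⇔  (¬B ⊓ (∀t.(¬B ⊓ ¬C) ⊔ ¬C)) unsat w.r.t. T
   apply at x₀: ¬B⊑∃t.(B ⊔ C)
   open: L(x₀) ⊇ {¬B, ¬C, ∀r.¬C, ∃r.B, ∃t.(B ⊔ C)} (+ ∃-successors)
2. Hence ¬B ⊑ (∃t.(B ⊔ C) ⊓ C): not entailed.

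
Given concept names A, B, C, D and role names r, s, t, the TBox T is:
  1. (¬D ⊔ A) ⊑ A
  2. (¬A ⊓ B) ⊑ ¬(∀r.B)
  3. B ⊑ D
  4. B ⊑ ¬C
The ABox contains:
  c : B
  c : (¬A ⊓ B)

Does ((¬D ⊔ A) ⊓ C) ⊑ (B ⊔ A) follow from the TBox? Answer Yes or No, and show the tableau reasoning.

Yes

1. ((¬D ⊔ A) ⊓ C) ⊑ (B ⊔ A)  ⇔  (((¬D ⊔ A) ⊓ C) ⊓ (¬B ⊓ ¬A)) unsat w.r.t. T
   all branches close; clash {A, ¬A} at x₀
2. Hence ((¬D ⊔ A) ⊓ C) ⊑ (B ⊔ A): entailed.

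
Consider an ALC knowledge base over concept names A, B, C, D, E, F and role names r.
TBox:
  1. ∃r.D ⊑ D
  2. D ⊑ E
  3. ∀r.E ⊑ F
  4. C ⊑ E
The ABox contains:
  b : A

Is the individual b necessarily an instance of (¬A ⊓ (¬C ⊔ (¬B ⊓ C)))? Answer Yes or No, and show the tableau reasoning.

1. b : (¬A ⊓ (¬C ⊔ (¬B ⊓ C)))?  L(b) = {A} ∪ {(A ⊔ (C ⊓ (B ⊔ ¬C)))}
   open: L(b) ⊇ {A, ¬C, ¬D, ∀r.¬D, ∃r.¬E} (+ ∃-successors) — b ∉ (¬A ⊓ (¬C ⊔ (¬B ⊓ C))) possible
2. Hence b : (¬A ⊓ (¬C ⊔ (¬B ⊓ C))): not entailed.

No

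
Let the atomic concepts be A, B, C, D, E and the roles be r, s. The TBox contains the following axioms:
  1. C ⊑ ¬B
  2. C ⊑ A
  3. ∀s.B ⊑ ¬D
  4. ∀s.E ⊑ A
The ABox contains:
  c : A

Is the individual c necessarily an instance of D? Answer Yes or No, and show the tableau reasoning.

No

1. c : D?  L(c) = {A} ∪ {¬D}
   open: L(c) ⊇ {A, ¬C, ¬D} — c ∉ D possible
2. Hence c : D: not entailed.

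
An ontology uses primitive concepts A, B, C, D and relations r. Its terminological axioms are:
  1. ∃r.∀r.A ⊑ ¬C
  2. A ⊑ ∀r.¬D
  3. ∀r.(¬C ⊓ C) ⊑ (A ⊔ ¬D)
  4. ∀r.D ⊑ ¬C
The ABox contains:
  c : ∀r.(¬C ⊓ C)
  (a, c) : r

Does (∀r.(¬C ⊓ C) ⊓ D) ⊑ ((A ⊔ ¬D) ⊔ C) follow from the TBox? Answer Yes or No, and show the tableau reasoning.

Yes

1. (∀r.(¬C ⊓ C) ⊓ D) ⊑ ((A ⊔ ¬D) ⊔ C)  ⇔  ((∀r.(¬C ⊓ C) ⊓ D) ⊓ ((¬A ⊓ D) ⊓ ¬C)) unsat w.r.t. T
   all branches close; clash {D, ¬D} at x₀
2. Hence (∀r.(¬C ⊓ C) ⊓ D) ⊑ ((A ⊔ ¬D) ⊔ C): entailed.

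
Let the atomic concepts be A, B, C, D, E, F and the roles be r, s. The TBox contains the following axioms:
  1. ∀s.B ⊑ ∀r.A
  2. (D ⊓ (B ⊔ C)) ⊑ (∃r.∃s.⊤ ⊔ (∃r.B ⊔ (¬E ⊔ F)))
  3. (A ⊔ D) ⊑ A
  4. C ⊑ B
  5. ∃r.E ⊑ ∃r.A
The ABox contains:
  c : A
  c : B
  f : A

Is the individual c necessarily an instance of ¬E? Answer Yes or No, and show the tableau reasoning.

No

1. c : ¬E?  L(c) = {A, B} ∪ {E}
   open: L(c) ⊇ {A, B, E, ¬D, ∀r.¬E, …} (+ ∃-successors) — c ∉ ¬E possible
2. Hence c : ¬E: not entailed.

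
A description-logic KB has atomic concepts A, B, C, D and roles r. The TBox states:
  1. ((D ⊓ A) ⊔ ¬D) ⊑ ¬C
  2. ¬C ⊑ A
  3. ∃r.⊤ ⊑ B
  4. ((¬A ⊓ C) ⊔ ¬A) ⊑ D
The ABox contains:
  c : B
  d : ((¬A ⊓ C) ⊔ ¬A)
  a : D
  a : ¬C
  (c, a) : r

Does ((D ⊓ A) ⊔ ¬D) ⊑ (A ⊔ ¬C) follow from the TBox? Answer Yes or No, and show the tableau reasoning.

1. ((D ⊓ A) ⊔ ¬D) ⊑ (A ⊔ ¬C)  ⇔  (((D ⊓ A) ⊔ ¬D) ⊓ (¬A ⊓ C)) unsat w.r.t. T
   all branches close; clash {D, ¬D} at x₀
2. Hence ((D ⊓ A) ⊔ ¬D) ⊑ (A ⊔ ¬C): entailed.

Yes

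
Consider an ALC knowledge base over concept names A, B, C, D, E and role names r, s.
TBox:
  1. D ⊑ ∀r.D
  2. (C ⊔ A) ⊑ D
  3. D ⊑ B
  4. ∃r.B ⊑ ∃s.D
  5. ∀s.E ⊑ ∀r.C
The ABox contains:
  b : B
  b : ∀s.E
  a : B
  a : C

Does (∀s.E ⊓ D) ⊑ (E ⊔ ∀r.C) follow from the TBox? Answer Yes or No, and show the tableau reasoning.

1. (∀s.E ⊓ D) ⊑ (E ⊔ ∀r.C)  ⇔  ((∀s.E ⊓ D) ⊓ (¬E ⊓ ∃r.¬C)) unsat w.r.t. T
   all branches close; clash {C, ¬C} at an ∃-successor
2. Hence (∀s.E ⊓ D) ⊑ (E ⊔ ∀r.C): entailed.

Yes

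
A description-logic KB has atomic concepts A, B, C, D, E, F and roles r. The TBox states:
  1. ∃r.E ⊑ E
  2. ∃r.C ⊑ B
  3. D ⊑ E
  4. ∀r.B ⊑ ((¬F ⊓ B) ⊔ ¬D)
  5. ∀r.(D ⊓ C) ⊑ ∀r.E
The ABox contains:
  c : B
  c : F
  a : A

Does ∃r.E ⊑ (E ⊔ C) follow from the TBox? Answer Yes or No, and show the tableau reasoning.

1. ∃r.E ⊑ (E ⊔ C)  ⇔  (∃r.E ⊓ (¬E ⊓ ¬C)) unsat w.r.t. T
   all branches close; clash {E, ¬E} at x₀
2. Hence ∃r.E ⊑ (E ⊔ C): entailed.

Yes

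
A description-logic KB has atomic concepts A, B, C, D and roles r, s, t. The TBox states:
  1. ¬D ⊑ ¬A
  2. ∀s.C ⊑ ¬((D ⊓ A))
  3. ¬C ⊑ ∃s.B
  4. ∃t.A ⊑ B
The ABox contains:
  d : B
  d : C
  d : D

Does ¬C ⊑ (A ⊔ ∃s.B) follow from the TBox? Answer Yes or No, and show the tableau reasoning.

Yes

1. ¬C ⊑ (A ⊔ ∃s.B)  ⇔  (¬C ⊓ (¬A ⊓ ∀s.¬B)) unsat w.r.t. T
   all branches close; clash {B, ¬B} at an ∃-successor
2. Hence ¬C ⊑ (A ⊔ ∃s.B): entailed.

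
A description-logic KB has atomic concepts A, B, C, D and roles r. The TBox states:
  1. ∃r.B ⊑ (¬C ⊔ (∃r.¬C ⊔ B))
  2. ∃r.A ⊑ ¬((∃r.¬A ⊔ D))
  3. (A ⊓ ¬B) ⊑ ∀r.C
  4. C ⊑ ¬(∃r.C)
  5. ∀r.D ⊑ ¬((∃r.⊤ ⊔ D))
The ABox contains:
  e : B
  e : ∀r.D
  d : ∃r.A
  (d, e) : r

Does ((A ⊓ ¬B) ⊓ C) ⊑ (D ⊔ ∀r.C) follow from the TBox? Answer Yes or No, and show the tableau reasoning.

1. ((A ⊓ ¬B) ⊓ C) ⊑ (D ⊔ ∀r.C)  ⇔  (((A ⊓ ¬B) ⊓ C) ⊓ (¬D ⊓ ∃r.¬C)) unsat w.r.t. T
   all branches close; clash ⊥ at an ∃-successor
2. Hence ((A ⊓ ¬B) ⊓ C) ⊑ (D ⊔ ∀r.C): entailed.

Yes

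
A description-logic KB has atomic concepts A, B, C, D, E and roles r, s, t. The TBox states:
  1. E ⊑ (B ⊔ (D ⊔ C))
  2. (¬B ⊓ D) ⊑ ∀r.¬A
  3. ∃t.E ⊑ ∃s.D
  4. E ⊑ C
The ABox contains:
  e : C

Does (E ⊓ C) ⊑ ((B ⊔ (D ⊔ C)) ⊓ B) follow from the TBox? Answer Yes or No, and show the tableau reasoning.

No

1. (E ⊓ C) ⊑ ((B ⊔ (D ⊔ C)) ⊓ B)  ⇔  ((E ⊓ C) ⊓ ((¬B ⊓ (¬D ⊓ ¬C)) ⊔ ¬B)) unsat w.r.t. T
   apply at x₀: E⊑(B ⊔ (D ⊔ C))
   open: L(x₀) ⊇ {C, E, ¬B, ¬D, ∀t.¬E}
2. Hence (E ⊓ C) ⊑ ((B ⊔ (D ⊔ C)) ⊓ B): not entailed.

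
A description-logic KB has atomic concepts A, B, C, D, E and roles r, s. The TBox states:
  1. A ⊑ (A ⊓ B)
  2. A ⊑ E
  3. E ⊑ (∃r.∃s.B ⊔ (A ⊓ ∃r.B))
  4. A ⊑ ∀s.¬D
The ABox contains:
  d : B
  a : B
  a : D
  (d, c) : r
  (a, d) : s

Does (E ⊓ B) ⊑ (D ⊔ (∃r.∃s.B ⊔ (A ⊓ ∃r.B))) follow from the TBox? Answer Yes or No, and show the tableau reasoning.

Yes

1. (E ⊓ B) ⊑ (D ⊔ (∃r.∃s.B ⊔ (A ⊓ ∃r.B)))  ⇔  ((E ⊓ B) ⊓ (¬D ⊓ (∀r.∀s.¬B ⊓ (¬A ⊔ ∀r.¬B)))) unsat w.r.t. T
   all branches close; clash {B, ¬B} at an ∃-successor
2. Hence (E ⊓ B) ⊑ (D ⊔ (∃r.∃s.B ⊔ (A ⊓ ∃r.B))): entailed.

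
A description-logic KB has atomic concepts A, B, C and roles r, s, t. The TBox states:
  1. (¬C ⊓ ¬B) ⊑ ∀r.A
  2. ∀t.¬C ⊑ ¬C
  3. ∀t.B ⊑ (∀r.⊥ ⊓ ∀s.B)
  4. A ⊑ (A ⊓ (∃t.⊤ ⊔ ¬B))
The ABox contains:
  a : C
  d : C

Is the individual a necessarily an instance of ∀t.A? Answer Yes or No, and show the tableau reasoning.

No

1. a : ∀t.A?  L(a) = {C} ∪ {∃t.¬A}
   open: L(a) ⊇ {C, ¬A, ∃t.C, ∃t.¬A, ∃t.¬B} (+ ∃-successors) — a ∉ ∀t.A possible
2. Hence a : ∀t.A: not entailed.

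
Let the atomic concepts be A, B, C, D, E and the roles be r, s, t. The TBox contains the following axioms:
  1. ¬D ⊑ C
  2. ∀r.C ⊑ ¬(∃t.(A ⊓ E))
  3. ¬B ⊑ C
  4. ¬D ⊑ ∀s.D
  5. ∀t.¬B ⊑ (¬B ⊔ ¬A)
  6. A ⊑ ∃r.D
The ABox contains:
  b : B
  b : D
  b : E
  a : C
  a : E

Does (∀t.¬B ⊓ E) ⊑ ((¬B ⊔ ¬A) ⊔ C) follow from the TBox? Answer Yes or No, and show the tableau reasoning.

1. (∀t.¬B ⊓ E) ⊑ ((¬B ⊔ ¬A) ⊔ C)  ⇔  ((∀t.¬B ⊓ E) ⊓ ((B ⊓ A) ⊓ ¬C)) unsat w.r.t. T
   all branches close; clash {C, ¬C} at x₀
2. Hence (∀t.¬B ⊓ E) ⊑ ((¬B ⊔ ¬A) ⊔ C): entailed.

Yes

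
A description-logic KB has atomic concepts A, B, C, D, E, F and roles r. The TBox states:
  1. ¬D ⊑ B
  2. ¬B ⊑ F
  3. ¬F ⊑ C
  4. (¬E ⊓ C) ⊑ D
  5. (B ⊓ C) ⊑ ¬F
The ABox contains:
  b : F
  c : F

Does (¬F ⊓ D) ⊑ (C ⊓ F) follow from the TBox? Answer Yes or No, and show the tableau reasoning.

No

1. (¬F ⊓ D) ⊑ (C ⊓ F)  ⇔  ((¬F ⊓ D) ⊓ (¬C ⊔ ¬F)) unsat w.r.t. T
   apply at x₀: ¬F⊑C
   open: L(x₀) ⊇ {B, C, D, ¬F}
2. Hence (¬F ⊓ D) ⊑ (C ⊓ F): not entailed.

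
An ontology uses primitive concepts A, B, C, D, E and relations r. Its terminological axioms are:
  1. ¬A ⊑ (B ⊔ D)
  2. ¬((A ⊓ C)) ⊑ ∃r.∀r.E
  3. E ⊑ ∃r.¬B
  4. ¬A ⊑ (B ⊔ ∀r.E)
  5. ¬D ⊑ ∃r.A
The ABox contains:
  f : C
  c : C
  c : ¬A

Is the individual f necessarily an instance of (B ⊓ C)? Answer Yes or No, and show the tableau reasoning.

1. f : (B ⊓ C)?  L(f) = {C} ∪ {(¬B ⊔ ¬C)}
   open: L(f) ⊇ {A, C, D, ¬B, ¬E} — f ∉ (B ⊓ C) possible
2. Hence f : (B ⊓ C): not entailed.

No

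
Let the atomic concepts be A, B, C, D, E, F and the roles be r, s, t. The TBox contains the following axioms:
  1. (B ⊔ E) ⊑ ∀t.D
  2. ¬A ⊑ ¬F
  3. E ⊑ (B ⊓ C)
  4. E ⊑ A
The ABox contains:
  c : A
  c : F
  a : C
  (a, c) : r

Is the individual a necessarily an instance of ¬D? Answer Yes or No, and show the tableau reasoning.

1. a : ¬D?  L(a) = {C} ∪ {D}
   open: L(a) ⊇ {A, C, D, ¬B, ¬E} — a ∉ ¬D possible
2. Hence a : ¬D: not entailed.

No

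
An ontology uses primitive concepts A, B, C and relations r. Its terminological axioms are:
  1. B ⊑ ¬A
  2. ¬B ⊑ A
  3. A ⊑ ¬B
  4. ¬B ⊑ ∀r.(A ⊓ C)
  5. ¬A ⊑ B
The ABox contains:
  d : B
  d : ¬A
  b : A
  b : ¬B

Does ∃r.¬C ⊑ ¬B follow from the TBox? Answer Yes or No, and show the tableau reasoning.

No

1. ∃r.¬C ⊑ ¬B  ⇔  (∃r.¬C ⊓ B) unsat w.r.t. T
   apply at x₀: B⊑¬A
   open: L(x₀) ⊇ {B, ¬A, ∃r.¬C} (+ ∃-successors)
2. Hence ∃r.¬C ⊑ ¬B: not entailed.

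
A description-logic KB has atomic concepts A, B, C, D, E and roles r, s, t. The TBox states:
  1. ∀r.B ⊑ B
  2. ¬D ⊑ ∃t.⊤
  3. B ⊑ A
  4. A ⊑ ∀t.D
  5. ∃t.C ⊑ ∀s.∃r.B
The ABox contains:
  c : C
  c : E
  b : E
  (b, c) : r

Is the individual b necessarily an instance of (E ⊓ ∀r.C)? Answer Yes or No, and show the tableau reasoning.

1. b : (E ⊓ ∀r.C)?  L(b) = {E} ∪ {(¬E ⊔ ∃r.¬C)}
   open: L(b) ⊇ {D, E, ¬A, ¬B, ∀t.¬C, …} (+ ∃-successors) — b ∉ (E ⊓ ∀r.C) possible
2. Hence b : (E ⊓ ∀r.C): not entailed.

No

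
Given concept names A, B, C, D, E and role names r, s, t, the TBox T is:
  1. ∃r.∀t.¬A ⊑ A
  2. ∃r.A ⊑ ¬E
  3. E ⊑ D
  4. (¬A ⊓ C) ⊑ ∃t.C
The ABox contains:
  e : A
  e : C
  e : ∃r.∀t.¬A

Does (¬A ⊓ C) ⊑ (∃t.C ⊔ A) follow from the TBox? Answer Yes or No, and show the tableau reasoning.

Yes

1. (¬A ⊓ C) ⊑ (∃t.C ⊔ A)  ⇔  ((¬A ⊓ C) ⊓ (∀t.¬C ⊓ ¬A)) unsat w.r.t. T
   all branches close; clash {A, ¬A} at x₀
2. Hence (¬A ⊓ C) ⊑ (∃t.C ⊔ A): entailed.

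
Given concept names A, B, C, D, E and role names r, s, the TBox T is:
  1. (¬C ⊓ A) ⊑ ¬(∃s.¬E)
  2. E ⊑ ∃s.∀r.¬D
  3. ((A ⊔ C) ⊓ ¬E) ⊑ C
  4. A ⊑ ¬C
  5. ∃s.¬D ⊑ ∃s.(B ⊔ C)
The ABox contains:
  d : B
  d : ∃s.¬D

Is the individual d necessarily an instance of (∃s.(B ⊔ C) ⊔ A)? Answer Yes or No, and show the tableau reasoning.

1. d : (∃s.(B ⊔ C) ⊔ A)?  L(d) = {B, ∃s.¬D} ∪ {(∀s.(¬B ⊓ ¬C) ⊓ ¬A)}
   clash {C, ¬C} at an ∃-successor — d ∈ (∃s.(B ⊔ C) ⊔ A)
2. Hence d : (∃s.(B ⊔ C) ⊔ A): entailed.

Yes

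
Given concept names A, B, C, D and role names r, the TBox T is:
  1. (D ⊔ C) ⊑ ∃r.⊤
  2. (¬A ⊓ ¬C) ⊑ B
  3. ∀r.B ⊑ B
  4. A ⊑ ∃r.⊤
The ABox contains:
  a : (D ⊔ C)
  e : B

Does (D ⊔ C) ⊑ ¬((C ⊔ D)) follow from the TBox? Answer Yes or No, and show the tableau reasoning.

1. (D ⊔ C) ⊑ ¬((C ⊔ D))  ⇔  ((D ⊔ C) ⊓ (C ⊔ D)) unsat w.r.t. T
   apply at x₀: (D ⊔ C)⊑∃r.⊤
   open: L(x₀) ⊇ {C, ¬A, ∃r.¬B, ∃r.⊤} (+ ∃-successors)
2. Hence (D ⊔ C) ⊑ ¬((C ⊔ D)): not entailed.

No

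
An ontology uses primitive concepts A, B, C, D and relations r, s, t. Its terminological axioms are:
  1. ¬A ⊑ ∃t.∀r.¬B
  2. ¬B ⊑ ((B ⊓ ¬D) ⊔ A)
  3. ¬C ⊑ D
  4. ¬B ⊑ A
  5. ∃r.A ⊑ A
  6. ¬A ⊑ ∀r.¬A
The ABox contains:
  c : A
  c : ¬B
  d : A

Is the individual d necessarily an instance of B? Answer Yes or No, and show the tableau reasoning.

No

1. d : B?  L(d) = {A} ∪ {¬B}
   apply at d: ¬B⊑((B ⊓ ¬D) ⊔ A)
   open: L(d) ⊇ {A, C, ¬B} — d ∉ B possible
2. Hence d : B: not entailed.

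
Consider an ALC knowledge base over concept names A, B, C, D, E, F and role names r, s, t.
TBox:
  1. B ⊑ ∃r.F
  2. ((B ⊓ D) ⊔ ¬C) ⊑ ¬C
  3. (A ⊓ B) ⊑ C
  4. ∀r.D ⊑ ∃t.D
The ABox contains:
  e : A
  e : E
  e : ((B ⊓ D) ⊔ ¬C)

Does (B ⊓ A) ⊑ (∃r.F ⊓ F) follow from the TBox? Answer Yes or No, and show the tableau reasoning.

1. (B ⊓ A) ⊑ (∃r.F ⊓ F)  ⇔  ((B ⊓ A) ⊓ (∀r.¬F ⊔ ¬F)) unsat w.r.t. T
   apply at x₀: B⊑∃r.F
   open: L(x₀) ⊇ {A, B, C, ¬D, ¬F, …} (+ ∃-successors)
2. Hence (B ⊓ A) ⊑ (∃r.F ⊓ F): not entailed.

No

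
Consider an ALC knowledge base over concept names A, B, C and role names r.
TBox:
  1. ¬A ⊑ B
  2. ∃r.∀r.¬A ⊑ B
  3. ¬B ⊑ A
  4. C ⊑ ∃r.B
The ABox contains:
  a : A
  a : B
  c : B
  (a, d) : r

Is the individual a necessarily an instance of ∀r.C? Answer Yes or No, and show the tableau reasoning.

No

1. a : ∀r.C?  L(a) = {A, B} ∪ {∃r.¬C}
   open: L(a) ⊇ {A, B, ¬C, ∃r.¬C} (+ ∃-successors) — a ∉ ∀r.C possible
2. Hence a : ∀r.C: not entailed.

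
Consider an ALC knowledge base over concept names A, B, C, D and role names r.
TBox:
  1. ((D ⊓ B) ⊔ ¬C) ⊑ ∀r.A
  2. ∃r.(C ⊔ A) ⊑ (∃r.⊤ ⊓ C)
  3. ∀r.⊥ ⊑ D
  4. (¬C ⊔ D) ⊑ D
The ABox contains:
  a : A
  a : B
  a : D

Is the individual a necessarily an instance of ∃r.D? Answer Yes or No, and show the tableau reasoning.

No

1. a : ∃r.D?  L(a) = {A, B, D} ∪ {∀r.¬D}
   open: L(a) ⊇ {A, B, D, ∀r.(¬C ⊓ ¬A), ∀r.A, …} — a ∉ ∃r.D possible
2. Hence a : ∃r.D: not entailed.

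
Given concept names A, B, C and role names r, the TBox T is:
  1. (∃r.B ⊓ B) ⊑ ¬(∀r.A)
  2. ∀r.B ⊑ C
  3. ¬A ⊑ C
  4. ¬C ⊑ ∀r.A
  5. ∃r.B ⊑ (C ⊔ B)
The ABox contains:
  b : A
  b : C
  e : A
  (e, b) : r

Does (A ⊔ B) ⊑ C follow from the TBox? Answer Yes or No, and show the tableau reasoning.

1. (A ⊔ B) ⊑ C  ⇔  ((A ⊔ B) ⊓ ¬C) unsat w.r.t. T
   apply at x₀: ¬C⊑∀r.A
   open: L(x₀) ⊇ {A, ¬C, ∀r.A, ∀r.¬B, ∃r.¬B} (+ ∃-successors)
2. Hence (A ⊔ B) ⊑ C: not entailed.

No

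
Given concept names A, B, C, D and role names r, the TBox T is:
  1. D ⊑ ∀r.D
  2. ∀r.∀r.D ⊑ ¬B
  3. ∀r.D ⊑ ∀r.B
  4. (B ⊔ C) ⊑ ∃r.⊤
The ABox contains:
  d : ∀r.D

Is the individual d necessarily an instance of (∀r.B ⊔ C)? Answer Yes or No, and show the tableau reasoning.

1. d : (∀r.B ⊔ C)?  L(d) = {∀r.D} ∪ {(∃r.¬B ⊓ ¬C)}
   clash {B, ¬B} at an ∃-successor — d ∈ (∀r.B ⊔ C)
2. Hence d : (∀r.B ⊔ C): entailed.

Yes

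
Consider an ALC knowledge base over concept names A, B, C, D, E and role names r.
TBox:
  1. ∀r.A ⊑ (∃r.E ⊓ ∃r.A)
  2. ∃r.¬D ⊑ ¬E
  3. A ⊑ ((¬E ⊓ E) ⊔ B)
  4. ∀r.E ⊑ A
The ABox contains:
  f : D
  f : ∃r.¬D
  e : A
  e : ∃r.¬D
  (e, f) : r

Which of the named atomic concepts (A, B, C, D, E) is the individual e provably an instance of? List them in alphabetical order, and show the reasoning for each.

{A, B}

1. e : A?  L(e) = {A, ∃r.¬D} ∪ {¬A}
   clash {A, ¬A} at e — e ∈ A
2. e : B?  L(e) = {A, ∃r.¬D} ∪ {¬B}
   clash {B, ¬B} at e — e ∈ B
3. e : C?  L(e) = {A, ∃r.¬D} ∪ {¬C}
   apply at e: ∃r.¬D⊑¬E; A⊑((¬E ⊓ E) ⊔ B)
   open: L(e) ⊇ {A, B, ¬C, ¬E, ∃r.¬A, …} (+ ∃-successors) — e ∉ C possible
4. e : D?  L(e) = {A, ∃r.¬D} ∪ {¬D}
   apply at e: ∃r.¬D⊑¬E; A⊑((¬E ⊓ E) ⊔ B)
   open: L(e) ⊇ {A, B, ¬D, ¬E, ∃r.¬A, …} (+ ∃-successors) — e ∉ D possible
5. e : E?  L(e) = {A, ∃r.¬D} ∪ {¬E}
   apply at e: A⊑((¬E ⊓ E) ⊔ B)
   open: L(e) ⊇ {A, B, ¬E, ∃r.¬A, ∃r.¬D} (+ ∃-successors) — e ∉ E possible
6. Entailed for e: {A, B}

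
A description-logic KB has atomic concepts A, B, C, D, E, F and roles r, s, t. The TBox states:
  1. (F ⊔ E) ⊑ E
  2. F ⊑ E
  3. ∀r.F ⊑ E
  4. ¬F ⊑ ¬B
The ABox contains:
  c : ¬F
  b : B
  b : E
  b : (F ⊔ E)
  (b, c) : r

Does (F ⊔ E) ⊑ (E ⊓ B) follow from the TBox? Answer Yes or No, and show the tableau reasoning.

1. (F ⊔ E) ⊑ (E ⊓ B)  ⇔  ((F ⊔ E) ⊓ (¬E ⊔ ¬B)) unsat w.r.t. T
   apply at x₀: (F ⊔ E)⊑E
   open: L(x₀) ⊇ {E, F, ¬B}
2. Hence (F ⊔ E) ⊑ (E ⊓ B): not entailed.

No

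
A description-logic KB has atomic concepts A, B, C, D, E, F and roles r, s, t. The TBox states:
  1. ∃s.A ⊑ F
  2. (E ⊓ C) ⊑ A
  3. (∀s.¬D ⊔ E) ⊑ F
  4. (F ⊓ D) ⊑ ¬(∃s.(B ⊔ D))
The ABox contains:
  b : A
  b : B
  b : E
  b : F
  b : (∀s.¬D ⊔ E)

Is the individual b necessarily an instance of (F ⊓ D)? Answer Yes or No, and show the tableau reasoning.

1. b : (F ⊓ D)?  L(b) = {A, B, E, F, (∀s.¬D ⊔ E)} ∪ {(¬F ⊔ ¬D)}
   open: L(b) ⊇ {A, B, E, F, ¬D} — b ∉ (F ⊓ D) possible
2. Hence b : (F ⊓ D): not entailed.

No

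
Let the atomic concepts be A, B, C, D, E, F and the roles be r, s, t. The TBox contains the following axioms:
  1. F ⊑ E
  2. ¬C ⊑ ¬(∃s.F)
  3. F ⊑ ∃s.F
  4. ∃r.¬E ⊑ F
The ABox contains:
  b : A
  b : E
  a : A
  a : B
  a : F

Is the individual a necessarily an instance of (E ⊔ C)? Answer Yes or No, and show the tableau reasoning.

1. a : (E ⊔ C)?  L(a) = {A, B, F} ∪ {(¬E ⊓ ¬C)}
   clash {E, ¬E} at a — a ∈ (E ⊔ C)
2. Hence a : (E ⊔ C): entailed.

Yes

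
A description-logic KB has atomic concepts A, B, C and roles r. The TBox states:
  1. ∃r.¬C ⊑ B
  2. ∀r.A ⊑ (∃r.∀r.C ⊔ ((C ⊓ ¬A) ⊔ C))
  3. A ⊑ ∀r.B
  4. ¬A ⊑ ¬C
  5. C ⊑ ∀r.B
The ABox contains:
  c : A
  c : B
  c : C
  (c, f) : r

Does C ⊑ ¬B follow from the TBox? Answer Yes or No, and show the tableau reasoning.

1. C ⊑ ¬B  ⇔  (C ⊓ B) unsat w.r.t. T
   apply at x₀: C⊑∀r.B
   open: L(x₀) ⊇ {A, B, C, ∀r.B, ∃r.¬A} (+ ∃-successors)
2. Hence C ⊑ ¬B: not entailed.

No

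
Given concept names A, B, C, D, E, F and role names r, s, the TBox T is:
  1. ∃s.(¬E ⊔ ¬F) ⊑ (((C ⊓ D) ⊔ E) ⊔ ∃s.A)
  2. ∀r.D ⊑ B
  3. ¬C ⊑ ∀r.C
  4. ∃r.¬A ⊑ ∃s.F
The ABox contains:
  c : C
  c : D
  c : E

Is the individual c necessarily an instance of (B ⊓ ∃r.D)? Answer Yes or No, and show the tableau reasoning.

No

1. c : (B ⊓ ∃r.D)?  L(c) = {C, D, E} ∪ {(¬B ⊔ ∀r.¬D)}
   open: L(c) ⊇ {C, D, E, ¬B, ∀r.A, …} (+ ∃-successors) — c ∉ (B ⊓ ∃r.D) possible
2. Hence c : (B ⊓ ∃r.D): not entailed.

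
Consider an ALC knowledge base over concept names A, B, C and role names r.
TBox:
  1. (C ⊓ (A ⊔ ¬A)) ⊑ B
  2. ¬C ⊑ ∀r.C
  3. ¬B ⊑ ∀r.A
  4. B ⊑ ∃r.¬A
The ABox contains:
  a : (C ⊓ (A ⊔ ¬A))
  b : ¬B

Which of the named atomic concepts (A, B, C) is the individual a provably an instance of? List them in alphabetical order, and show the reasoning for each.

{B, C}

1. a : A?  L(a) = {(C ⊓ (A ⊔ ¬A))} ∪ {¬A}
   apply at a: (C ⊓ (A ⊔ ¬A))⊑B
   open: L(a) ⊇ {B, C, ¬A, ∃r.¬A} (+ ∃-successors) — a ∉ A possible
2. a : B?  L(a) = {(C ⊓ (A ⊔ ¬A))} ∪ {¬B}
   clash {B, ¬B} at a — a ∈ B
3. a : C?  L(a) = {(C ⊓ (A ⊔ ¬A))} ∪ {¬C}
   clash {C, ¬C} at a — a ∈ C
4. Entailed for a: {B, C}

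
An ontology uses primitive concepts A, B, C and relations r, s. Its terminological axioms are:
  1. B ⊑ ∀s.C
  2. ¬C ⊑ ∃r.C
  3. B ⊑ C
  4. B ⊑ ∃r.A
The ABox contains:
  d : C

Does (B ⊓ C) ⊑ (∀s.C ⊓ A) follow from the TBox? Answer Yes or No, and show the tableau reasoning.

1. (B ⊓ C) ⊑ (∀s.C ⊓ A)  ⇔  ((B ⊓ C) ⊓ (∃s.¬C ⊔ ¬A)) unsat w.r.t. T
   apply at x₀: B⊑∀s.C; B⊑∃r.A
   open: L(x₀) ⊇ {B, C, ¬A, ∀s.C, ∃r.A} (+ ∃-successors)
2. Hence (B ⊓ C) ⊑ (∀s.C ⊓ A): not entailed.

No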